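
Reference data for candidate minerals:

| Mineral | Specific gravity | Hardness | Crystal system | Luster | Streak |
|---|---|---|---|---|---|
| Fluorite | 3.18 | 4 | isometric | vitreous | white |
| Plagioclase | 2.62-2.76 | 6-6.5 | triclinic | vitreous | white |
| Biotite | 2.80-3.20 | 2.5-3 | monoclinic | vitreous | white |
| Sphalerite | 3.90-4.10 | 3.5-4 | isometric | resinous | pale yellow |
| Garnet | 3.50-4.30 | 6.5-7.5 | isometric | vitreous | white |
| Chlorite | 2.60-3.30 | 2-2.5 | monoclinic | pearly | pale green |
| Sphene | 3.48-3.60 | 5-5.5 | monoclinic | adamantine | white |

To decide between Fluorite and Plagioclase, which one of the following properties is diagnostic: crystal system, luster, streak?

crystal system

Crystal system: Fluorite isometric, Plagioclase triclinic — these differ.
Luster: both vitreous — shared.
Streak: both white — shared.
Of the listed properties, crystal system is the one that separates them.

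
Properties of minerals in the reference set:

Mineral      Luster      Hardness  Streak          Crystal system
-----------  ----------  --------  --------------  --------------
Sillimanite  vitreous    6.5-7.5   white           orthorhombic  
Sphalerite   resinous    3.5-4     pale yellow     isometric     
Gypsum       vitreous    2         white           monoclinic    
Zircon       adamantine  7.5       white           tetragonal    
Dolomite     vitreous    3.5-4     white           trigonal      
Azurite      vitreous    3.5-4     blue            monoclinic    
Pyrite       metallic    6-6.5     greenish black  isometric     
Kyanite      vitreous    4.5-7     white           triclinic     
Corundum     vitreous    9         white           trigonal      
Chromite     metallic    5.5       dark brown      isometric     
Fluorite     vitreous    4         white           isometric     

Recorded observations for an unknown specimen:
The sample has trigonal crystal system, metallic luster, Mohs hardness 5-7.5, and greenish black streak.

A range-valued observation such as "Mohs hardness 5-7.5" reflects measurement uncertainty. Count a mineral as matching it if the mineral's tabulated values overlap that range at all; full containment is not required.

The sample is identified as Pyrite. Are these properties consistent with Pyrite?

Trigonal crystal system — Pyrite has isometric system; inconsistent.
Metallic luster — fits Pyrite (metallic luster).
Mohs hardness 5-7.5 — fits Pyrite (hardness 6-6.5).
Greenish black streak — fits Pyrite (greenish black streak).
Crystal system alone is enough to reject Pyrite.

No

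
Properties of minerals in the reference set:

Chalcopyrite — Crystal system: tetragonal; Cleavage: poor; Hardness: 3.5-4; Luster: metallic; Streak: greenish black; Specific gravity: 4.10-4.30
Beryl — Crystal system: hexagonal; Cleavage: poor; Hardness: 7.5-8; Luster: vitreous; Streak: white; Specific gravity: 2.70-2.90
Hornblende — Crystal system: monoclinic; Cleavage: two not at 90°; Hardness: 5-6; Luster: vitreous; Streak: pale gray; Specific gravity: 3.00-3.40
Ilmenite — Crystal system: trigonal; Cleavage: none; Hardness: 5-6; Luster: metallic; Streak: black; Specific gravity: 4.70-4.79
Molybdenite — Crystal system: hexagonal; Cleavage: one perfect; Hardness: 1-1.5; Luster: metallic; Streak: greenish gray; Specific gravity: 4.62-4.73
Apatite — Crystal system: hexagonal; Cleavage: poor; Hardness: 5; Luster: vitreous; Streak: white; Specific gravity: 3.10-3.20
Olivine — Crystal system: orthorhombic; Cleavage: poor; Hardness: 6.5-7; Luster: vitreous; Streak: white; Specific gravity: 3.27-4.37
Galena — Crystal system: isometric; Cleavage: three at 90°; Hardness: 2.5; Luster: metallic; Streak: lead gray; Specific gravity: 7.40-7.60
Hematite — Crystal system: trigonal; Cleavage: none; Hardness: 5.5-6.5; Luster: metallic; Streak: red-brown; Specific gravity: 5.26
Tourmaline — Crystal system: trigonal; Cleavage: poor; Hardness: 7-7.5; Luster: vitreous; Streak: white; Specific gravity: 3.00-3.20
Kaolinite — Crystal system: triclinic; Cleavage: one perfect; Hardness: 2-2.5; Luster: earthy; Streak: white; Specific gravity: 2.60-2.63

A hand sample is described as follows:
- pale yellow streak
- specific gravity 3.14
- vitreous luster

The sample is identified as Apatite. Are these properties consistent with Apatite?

Pale yellow streak — Apatite has white streak; inconsistent.
Specific gravity 3.14 — consistent with Apatite (SG 3.10-3.20).
Vitreous luster — consistent with Apatite (vitreous luster).
Apatite is excluded by the streak.

No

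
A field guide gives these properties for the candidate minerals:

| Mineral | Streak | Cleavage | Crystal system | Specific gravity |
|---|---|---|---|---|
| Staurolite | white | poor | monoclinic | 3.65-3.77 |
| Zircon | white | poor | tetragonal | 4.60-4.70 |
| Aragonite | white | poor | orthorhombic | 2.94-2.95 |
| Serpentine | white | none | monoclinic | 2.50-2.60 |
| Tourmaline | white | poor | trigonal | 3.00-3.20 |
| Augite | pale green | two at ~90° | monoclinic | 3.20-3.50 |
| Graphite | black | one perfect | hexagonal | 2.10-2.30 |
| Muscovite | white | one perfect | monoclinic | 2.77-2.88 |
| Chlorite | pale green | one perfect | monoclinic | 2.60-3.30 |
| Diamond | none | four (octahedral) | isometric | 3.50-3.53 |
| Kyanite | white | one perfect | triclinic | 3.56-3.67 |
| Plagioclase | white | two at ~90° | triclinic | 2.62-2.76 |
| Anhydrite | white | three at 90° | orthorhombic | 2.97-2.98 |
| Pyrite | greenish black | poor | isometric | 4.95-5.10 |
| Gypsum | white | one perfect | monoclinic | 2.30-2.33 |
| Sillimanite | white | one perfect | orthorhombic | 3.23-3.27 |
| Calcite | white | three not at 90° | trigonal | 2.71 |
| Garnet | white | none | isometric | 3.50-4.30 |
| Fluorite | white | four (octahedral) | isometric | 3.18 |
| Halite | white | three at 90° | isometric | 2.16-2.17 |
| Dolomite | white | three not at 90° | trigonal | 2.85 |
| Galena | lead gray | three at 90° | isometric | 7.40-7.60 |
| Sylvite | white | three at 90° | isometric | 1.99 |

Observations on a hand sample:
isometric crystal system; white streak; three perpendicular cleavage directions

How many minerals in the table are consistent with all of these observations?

2

Isometric crystal system — narrows the field to Diamond, Pyrite, Garnet, Fluorite, Halite, Galena, Sylvite.
White streak is inconsistent with Diamond, Pyrite, Galena.
Three perpendicular cleavage directions is inconsistent with Garnet, Fluorite.
Consistent with every observation: Halite, Sylvite.
That is 2 minerals.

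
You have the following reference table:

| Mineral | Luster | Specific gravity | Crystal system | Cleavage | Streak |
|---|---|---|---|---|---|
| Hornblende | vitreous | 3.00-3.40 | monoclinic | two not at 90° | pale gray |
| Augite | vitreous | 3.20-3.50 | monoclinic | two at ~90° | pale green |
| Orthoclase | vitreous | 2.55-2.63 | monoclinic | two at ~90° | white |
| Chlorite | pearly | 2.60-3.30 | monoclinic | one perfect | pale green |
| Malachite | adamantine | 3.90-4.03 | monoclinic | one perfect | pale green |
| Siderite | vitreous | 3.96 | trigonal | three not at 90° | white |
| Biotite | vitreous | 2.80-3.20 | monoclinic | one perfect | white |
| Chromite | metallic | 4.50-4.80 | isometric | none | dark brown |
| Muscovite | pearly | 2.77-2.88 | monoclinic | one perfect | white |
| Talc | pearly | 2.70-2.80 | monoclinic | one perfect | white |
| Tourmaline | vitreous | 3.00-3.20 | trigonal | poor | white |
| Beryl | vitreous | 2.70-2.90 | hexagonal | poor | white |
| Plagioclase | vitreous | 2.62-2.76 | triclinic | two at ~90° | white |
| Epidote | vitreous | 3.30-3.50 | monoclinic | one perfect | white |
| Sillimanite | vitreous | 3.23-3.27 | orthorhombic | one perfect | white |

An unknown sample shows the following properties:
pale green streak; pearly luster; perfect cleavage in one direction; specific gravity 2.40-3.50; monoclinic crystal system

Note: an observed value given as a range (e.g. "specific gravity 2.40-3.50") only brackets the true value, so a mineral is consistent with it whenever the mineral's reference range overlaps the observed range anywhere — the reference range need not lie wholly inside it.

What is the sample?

Pale green streak: only Augite, Chlorite, Malachite remain.
Pearly luster: Chlorite remains.
Perfect cleavage in one direction: no further eliminations.
Specific gravity 2.40-3.50: no further eliminations.
Monoclinic crystal system: consistent with all remaining minerals.
The only mineral consistent with every observation is Chlorite.

Chlorite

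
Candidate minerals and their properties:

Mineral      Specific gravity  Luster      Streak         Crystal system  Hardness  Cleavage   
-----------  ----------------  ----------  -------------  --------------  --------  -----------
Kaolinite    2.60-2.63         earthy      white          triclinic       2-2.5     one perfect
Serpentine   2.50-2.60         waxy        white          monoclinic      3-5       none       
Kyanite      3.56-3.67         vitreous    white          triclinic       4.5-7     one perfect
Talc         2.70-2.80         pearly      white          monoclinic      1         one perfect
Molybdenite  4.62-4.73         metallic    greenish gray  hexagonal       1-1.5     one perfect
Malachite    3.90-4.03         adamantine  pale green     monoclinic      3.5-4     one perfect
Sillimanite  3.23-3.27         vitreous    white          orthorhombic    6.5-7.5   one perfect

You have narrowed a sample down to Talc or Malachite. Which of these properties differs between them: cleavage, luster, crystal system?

luster

Cleavage: both one perfect — same for both.
Luster: Talc pearly, Malachite adamantine — different.
Crystal system: both monoclinic — same for both.
Of the listed properties, luster is the one that separates them.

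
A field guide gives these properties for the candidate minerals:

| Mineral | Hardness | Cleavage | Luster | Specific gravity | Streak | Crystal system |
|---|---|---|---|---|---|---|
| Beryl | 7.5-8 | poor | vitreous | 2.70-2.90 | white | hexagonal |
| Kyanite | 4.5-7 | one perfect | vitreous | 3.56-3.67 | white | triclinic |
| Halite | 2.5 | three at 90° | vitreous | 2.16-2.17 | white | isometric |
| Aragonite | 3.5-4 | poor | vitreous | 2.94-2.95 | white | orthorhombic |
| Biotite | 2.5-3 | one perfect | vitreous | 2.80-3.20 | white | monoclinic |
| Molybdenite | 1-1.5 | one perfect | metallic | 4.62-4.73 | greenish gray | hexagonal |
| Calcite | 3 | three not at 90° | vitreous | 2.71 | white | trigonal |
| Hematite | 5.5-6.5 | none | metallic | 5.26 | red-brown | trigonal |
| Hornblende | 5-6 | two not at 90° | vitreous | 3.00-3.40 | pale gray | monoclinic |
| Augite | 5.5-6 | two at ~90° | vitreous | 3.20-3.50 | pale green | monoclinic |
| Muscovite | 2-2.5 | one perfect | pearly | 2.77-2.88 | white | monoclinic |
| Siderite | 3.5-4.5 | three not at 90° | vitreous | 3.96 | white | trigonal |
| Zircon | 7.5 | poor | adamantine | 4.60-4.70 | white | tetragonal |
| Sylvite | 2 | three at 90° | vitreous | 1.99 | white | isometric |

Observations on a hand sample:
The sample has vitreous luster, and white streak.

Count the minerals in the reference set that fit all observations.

8

Vitreous luster excludes Molybdenite, Hematite, Muscovite, Zircon.
White streak eliminates Hornblende, Augite.
Consistent with every observation: Aragonite, Beryl, Biotite, Calcite, Halite, Kyanite, Siderite, Sylvite.
That is 8 minerals.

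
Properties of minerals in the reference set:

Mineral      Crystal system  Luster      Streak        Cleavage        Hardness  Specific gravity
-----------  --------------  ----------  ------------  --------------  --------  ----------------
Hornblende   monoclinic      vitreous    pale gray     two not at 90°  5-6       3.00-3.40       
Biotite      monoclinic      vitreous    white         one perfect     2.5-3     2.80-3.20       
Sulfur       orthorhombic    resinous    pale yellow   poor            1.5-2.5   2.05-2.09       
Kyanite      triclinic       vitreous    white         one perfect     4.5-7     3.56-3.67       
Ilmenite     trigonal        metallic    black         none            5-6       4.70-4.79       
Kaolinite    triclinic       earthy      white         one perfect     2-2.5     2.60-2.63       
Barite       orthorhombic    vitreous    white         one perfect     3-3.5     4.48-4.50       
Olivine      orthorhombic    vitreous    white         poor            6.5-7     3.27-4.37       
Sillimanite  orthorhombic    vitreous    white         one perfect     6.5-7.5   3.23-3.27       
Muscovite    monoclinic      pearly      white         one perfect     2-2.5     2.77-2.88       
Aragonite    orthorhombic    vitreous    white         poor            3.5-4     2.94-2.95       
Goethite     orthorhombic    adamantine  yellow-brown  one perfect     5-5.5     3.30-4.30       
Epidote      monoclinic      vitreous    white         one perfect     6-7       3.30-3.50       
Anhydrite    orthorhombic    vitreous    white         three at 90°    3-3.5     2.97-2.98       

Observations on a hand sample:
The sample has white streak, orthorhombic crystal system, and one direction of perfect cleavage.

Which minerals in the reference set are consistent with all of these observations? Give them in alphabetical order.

Barite, Sillimanite

White streak is inconsistent with Hornblende, Sulfur, Ilmenite, Goethite.
Orthorhombic crystal system eliminates Biotite, Kyanite, Kaolinite, Muscovite, Epidote.
One direction of perfect cleavage: Barite, Sillimanite remain.
The minerals that satisfy all observations are Barite, Sillimanite.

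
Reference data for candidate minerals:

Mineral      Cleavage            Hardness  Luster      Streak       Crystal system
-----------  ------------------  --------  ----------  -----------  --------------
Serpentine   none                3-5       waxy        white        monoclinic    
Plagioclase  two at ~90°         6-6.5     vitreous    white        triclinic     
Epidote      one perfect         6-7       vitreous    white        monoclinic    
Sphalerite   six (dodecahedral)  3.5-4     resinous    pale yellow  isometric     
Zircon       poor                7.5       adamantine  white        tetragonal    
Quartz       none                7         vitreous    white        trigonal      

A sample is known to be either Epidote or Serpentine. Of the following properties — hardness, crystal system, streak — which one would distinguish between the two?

hardness

Hardness: Epidote 6-7, Serpentine 3-5 — different.
Crystal system: both monoclinic — same for both.
Streak: both white — same for both.
Of the listed properties, hardness is the one that separates them.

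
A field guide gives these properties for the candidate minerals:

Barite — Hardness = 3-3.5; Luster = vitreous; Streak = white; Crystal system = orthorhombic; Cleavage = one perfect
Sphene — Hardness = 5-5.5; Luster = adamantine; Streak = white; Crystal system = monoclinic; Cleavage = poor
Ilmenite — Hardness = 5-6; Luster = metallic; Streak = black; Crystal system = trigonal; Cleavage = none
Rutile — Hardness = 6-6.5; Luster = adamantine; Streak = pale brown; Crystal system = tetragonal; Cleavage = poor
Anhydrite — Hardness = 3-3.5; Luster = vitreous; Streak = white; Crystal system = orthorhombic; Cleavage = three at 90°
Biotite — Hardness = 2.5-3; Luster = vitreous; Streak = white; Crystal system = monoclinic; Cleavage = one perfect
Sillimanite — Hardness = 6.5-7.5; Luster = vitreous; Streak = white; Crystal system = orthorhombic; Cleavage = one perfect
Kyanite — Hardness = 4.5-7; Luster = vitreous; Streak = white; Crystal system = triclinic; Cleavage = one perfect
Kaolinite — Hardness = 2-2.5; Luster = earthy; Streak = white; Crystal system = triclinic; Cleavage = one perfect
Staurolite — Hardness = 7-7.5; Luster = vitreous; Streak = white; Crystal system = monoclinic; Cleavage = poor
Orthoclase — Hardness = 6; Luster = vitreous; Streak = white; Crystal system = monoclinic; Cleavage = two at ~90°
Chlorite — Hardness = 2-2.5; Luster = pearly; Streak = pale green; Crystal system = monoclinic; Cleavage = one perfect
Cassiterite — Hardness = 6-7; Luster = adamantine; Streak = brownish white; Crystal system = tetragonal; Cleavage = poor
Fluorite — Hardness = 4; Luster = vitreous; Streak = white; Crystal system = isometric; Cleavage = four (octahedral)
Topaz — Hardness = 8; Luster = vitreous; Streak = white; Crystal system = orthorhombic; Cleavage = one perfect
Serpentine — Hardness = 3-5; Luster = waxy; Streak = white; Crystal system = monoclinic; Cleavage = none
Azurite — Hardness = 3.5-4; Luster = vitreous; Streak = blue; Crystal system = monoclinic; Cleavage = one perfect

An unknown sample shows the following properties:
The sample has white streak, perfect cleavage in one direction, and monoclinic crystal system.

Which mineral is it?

Biotite

White streak excludes Ilmenite, Rutile, Chlorite, Cassiterite, Azurite.
Perfect cleavage in one direction rules out Sphene, Anhydrite, Staurolite, Orthoclase, Fluorite, Serpentine.
Monoclinic crystal system — only Biotite remains.
Biotite is the sole remaining match.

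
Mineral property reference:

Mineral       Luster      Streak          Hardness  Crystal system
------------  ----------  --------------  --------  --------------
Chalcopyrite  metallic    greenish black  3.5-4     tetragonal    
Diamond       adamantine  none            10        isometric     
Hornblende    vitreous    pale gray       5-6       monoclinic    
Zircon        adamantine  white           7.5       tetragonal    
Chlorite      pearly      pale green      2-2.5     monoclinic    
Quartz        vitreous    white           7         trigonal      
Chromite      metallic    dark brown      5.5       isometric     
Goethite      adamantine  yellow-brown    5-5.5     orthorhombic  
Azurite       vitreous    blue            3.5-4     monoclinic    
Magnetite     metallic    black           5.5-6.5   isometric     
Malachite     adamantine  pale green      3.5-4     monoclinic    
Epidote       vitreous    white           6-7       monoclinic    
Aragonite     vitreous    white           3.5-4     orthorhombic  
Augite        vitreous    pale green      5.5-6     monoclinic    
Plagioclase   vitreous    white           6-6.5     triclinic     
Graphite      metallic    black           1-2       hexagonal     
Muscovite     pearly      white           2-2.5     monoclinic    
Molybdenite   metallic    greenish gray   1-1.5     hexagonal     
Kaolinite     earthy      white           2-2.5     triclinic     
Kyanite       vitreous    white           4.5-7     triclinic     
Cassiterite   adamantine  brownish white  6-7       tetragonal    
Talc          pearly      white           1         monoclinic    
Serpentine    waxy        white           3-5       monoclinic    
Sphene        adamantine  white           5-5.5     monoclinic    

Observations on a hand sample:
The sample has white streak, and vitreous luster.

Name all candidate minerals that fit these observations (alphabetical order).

Aragonite, Epidote, Kyanite, Plagioclase, Quartz

White streak — Zircon, Quartz, Epidote, Aragonite, Plagioclase, Muscovite, Kaolinite, Kyanite, Talc, Serpentine, Sphene remain.
Vitreous luster — only Quartz, Epidote, Aragonite, Plagioclase, Kyanite remain.
The minerals that satisfy all observations are Aragonite, Epidote, Kyanite, Plagioclase, Quartz.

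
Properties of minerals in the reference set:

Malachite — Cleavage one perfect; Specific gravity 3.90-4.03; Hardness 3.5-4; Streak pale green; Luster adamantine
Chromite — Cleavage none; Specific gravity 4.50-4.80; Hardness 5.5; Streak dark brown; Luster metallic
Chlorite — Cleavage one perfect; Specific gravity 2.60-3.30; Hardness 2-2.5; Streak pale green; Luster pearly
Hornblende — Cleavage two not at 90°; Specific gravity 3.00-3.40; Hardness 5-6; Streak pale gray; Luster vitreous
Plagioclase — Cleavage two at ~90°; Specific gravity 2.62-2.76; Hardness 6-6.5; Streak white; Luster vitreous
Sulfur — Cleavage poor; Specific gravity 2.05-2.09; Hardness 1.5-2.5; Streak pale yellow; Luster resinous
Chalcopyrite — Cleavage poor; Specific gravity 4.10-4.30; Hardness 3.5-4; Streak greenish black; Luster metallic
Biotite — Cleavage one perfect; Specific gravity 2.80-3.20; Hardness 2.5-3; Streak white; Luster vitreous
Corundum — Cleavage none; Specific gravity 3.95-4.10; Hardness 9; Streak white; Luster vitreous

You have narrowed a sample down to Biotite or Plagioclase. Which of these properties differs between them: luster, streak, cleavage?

cleavage

Luster: both vitreous — same for both.
Streak: both white — same for both.
Cleavage: Biotite one perfect, Plagioclase two at ~90° — different.
Of the listed properties, cleavage is the one that separates them.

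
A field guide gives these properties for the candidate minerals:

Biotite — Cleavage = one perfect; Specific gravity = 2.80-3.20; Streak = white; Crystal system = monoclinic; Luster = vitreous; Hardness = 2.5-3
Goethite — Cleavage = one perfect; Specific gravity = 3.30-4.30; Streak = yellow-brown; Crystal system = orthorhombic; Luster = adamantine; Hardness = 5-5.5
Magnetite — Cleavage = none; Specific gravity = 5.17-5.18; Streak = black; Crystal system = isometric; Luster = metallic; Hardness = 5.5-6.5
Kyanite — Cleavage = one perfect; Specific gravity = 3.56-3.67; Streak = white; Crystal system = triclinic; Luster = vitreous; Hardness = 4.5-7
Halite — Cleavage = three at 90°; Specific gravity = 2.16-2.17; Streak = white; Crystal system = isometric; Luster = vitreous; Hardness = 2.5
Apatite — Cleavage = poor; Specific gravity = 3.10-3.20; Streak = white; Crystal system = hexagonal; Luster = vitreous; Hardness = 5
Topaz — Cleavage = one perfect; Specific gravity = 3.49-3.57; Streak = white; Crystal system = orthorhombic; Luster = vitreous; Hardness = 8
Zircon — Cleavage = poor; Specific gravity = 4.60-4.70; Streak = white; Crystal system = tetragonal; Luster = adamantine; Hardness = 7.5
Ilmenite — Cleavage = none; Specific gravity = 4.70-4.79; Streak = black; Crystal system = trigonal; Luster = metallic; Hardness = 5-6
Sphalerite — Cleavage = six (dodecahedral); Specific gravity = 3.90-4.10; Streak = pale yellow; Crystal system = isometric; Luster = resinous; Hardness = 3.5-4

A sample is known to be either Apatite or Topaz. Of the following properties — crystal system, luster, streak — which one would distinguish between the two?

Crystal system: Apatite hexagonal, Topaz orthorhombic — distinct.
Luster: both vitreous — shared.
Streak: both white — shared.
Of the listed properties, crystal system is the one that separates them.

crystal system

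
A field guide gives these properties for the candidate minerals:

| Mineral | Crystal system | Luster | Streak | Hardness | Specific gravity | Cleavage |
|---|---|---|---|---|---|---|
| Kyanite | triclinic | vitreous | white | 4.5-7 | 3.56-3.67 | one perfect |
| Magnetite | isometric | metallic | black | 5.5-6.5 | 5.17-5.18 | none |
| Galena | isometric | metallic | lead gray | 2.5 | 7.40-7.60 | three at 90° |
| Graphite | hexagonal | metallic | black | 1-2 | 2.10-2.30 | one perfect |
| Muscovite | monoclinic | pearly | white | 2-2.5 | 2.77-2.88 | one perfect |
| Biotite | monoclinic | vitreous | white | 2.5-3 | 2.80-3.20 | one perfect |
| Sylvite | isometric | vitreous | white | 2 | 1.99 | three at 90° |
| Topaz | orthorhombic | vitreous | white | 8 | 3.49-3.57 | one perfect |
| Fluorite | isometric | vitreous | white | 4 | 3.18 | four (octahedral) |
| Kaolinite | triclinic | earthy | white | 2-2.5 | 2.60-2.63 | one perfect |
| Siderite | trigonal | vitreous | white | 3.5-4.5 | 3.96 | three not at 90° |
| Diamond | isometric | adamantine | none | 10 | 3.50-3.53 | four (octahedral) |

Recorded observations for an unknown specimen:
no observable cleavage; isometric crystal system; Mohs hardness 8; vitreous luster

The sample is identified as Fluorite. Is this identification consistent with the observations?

No

No observable cleavage — Fluorite has cleavage four (octahedral); inconsistent.
Isometric crystal system — consistent with Fluorite (isometric system).
Mohs hardness 8 — Fluorite has hardness 4; inconsistent.
Vitreous luster — consistent with Fluorite (vitreous luster).
2 of the observed properties are inconsistent with Fluorite.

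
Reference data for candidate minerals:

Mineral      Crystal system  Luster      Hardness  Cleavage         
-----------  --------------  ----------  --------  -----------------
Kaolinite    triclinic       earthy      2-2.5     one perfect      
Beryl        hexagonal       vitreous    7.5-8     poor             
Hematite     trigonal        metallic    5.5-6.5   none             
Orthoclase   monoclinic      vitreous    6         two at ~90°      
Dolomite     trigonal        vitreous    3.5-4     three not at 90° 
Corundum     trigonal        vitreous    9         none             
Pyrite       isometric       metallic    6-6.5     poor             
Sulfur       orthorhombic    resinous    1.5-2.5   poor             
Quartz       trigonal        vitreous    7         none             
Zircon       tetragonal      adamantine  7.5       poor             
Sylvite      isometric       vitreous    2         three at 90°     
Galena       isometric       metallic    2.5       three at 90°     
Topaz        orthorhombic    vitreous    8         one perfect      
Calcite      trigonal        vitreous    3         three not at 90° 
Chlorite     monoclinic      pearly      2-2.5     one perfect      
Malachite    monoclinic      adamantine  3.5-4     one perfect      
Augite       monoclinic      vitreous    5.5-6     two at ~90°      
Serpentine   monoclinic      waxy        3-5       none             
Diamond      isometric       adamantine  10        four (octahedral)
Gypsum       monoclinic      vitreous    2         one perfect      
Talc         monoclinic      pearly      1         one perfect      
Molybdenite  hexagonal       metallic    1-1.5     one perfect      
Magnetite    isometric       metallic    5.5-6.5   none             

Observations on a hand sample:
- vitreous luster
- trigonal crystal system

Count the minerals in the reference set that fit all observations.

4

Vitreous luster — Beryl, Orthoclase, Dolomite, Corundum, Quartz, Sylvite, Topaz, Calcite, Augite, Gypsum remain.
Trigonal crystal system — Dolomite, Corundum, Quartz, Calcite remain.
Remaining candidates: Calcite, Corundum, Dolomite, Quartz.
That is 4 minerals.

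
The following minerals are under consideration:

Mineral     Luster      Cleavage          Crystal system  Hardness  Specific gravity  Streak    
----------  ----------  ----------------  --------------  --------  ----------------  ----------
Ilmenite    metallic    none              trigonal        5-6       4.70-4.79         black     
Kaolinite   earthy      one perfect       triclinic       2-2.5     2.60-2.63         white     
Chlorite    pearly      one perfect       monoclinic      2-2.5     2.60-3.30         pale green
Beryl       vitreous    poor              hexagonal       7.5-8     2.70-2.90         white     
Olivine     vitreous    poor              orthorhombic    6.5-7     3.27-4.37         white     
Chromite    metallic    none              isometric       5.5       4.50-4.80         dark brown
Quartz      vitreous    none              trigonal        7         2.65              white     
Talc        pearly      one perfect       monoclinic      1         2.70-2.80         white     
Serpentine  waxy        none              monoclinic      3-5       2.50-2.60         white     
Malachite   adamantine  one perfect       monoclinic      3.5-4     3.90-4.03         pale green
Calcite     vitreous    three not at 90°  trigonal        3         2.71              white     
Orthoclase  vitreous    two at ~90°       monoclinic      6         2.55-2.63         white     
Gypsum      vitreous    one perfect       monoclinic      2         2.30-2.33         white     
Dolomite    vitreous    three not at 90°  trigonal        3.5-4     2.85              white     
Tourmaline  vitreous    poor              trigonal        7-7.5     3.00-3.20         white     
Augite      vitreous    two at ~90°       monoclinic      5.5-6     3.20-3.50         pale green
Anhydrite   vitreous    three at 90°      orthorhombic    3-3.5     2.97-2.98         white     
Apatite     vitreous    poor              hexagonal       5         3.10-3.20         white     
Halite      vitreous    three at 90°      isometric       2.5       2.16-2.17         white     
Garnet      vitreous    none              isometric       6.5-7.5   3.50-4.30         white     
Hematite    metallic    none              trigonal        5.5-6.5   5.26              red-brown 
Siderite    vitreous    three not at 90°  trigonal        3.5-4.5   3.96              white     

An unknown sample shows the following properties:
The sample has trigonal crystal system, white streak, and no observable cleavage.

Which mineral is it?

Quartz

Trigonal crystal system — only Ilmenite, Quartz, Calcite, Dolomite, Tourmaline, Hematite, Siderite remain.
White streak excludes Ilmenite, Hematite.
No observable cleavage — leaves Quartz.
Only Quartz satisfies all observations.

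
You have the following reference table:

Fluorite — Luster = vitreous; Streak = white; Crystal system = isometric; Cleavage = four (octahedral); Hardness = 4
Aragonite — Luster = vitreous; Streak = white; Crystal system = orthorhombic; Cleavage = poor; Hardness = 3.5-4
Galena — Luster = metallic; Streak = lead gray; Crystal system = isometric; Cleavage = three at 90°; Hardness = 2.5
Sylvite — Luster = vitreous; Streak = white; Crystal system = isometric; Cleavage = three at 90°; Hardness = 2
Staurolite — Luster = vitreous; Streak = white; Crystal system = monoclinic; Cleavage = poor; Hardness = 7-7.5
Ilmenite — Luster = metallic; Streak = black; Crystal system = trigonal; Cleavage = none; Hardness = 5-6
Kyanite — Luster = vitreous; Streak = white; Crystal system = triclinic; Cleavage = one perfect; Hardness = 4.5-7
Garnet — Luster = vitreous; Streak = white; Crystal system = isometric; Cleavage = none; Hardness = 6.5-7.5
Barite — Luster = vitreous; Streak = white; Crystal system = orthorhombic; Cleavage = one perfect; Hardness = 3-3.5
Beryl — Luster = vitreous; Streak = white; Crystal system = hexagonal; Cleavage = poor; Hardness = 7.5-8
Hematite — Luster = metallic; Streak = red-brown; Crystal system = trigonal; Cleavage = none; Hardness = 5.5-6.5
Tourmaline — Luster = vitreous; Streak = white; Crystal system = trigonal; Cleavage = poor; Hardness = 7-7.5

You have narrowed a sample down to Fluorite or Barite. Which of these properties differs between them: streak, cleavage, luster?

Streak: both white — identical.
Cleavage: Fluorite four (octahedral), Barite one perfect — distinct.
Luster: both vitreous — identical.
Only cleavage differs between Fluorite and Barite among the listed tests.

cleavage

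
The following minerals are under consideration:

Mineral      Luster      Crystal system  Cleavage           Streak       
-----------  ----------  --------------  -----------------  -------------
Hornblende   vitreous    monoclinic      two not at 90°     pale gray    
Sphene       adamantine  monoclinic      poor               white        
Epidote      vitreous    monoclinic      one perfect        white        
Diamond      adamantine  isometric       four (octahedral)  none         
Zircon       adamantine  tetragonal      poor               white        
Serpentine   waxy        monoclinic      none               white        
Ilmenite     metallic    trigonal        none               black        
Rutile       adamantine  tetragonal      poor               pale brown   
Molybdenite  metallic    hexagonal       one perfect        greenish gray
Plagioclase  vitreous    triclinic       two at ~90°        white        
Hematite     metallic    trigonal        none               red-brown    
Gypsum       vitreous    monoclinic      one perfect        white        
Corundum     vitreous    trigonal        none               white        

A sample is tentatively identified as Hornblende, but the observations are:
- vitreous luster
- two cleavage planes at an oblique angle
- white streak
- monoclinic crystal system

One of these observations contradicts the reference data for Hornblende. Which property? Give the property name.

Vitreous luster: Hornblende has vitreous luster — agrees.
Two cleavage planes at an oblique angle: Hornblende has cleavage two not at 90° — agrees.
White streak: Hornblende has pale gray streak — outside the reference range.
Monoclinic crystal system: Hornblende has monoclinic system — agrees.
Everything matches except the streak.

streak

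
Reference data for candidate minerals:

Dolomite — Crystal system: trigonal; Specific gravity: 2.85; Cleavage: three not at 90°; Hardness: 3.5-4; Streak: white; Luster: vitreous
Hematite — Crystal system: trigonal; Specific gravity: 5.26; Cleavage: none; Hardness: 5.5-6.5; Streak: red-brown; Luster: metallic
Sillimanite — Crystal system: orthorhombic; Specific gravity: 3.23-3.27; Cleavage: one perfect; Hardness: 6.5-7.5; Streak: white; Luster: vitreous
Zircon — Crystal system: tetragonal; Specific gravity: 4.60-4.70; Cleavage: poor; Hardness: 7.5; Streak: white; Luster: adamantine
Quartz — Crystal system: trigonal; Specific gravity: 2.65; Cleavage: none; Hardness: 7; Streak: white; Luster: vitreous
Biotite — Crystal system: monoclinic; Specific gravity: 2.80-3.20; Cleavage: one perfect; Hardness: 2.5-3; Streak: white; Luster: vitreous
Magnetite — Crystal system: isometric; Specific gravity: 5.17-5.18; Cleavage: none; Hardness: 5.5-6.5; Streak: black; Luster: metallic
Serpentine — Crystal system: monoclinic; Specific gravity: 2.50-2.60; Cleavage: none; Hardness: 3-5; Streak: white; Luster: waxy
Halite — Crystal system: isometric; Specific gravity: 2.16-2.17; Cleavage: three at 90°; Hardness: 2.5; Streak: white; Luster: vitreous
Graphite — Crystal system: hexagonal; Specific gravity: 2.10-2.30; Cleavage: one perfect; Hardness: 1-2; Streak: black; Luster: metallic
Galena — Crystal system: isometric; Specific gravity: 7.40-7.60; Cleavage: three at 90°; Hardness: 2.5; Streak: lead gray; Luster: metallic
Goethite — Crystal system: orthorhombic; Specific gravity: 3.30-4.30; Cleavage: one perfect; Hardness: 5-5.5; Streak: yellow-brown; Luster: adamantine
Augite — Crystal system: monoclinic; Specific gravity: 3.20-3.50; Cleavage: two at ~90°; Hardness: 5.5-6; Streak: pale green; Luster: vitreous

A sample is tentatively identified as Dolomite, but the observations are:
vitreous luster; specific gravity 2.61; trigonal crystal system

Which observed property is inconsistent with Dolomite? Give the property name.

specific gravity

Vitreous luster: Dolomite has vitreous luster — agrees.
Specific gravity 2.61: Dolomite has SG 2.85 — does not match.
Trigonal crystal system: Dolomite has trigonal system — agrees.
Everything matches except the specific gravity.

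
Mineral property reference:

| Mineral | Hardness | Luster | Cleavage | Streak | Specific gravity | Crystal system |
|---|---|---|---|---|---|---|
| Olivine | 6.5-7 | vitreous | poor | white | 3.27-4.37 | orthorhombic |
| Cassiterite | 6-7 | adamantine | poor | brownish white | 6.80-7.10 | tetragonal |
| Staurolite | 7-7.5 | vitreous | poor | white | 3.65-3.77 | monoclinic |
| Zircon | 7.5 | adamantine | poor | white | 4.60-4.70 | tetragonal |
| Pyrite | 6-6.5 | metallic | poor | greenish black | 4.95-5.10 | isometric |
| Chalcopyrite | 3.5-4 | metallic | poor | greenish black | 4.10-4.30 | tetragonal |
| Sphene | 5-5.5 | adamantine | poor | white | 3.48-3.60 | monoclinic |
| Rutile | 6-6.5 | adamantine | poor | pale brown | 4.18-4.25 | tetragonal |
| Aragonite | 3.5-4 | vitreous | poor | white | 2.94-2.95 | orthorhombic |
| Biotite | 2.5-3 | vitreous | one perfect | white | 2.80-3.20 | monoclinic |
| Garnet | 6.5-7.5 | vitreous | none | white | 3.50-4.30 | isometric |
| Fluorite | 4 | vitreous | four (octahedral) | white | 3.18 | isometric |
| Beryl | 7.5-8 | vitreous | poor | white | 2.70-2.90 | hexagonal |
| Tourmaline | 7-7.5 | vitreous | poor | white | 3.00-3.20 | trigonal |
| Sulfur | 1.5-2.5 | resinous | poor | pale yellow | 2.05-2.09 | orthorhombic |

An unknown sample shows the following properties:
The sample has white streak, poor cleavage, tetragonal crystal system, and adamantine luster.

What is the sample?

Zircon

White streak is inconsistent with Cassiterite, Pyrite, Chalcopyrite, Rutile, Sulfur.
Poor cleavage is inconsistent with Biotite, Garnet, Fluorite.
Tetragonal crystal system — Zircon remains.
Adamantine luster — consistent with all remaining minerals.
Only Zircon satisfies all observations.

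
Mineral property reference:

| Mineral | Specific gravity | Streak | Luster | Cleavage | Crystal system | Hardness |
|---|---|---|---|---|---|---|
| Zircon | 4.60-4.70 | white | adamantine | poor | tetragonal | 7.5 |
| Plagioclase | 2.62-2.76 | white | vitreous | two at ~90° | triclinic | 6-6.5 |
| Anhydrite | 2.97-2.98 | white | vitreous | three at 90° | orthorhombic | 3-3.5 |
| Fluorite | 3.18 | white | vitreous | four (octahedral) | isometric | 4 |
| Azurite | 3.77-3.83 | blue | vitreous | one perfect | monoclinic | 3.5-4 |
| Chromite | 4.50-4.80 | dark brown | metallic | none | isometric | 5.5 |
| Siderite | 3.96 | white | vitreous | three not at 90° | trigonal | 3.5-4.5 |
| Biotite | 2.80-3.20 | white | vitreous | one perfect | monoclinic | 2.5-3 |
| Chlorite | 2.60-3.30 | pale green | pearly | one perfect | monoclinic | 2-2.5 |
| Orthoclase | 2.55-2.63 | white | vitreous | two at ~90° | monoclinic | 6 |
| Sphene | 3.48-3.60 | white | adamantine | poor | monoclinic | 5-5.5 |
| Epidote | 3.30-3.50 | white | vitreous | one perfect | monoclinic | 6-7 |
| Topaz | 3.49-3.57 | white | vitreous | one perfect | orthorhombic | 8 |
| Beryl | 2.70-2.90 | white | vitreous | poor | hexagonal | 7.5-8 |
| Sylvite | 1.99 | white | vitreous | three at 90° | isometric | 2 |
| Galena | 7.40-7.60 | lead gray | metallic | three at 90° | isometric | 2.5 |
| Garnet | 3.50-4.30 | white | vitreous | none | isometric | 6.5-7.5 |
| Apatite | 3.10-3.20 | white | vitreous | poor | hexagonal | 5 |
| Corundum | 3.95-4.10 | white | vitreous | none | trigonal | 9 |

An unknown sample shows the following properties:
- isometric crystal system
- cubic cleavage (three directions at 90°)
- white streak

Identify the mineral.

Sylvite

Isometric crystal system — only Fluorite, Chromite, Sylvite, Galena, Garnet remain.
Cubic cleavage (three directions at 90°) — only Sylvite, Galena remain.
White streak rules out Galena.
Sylvite is the sole remaining match.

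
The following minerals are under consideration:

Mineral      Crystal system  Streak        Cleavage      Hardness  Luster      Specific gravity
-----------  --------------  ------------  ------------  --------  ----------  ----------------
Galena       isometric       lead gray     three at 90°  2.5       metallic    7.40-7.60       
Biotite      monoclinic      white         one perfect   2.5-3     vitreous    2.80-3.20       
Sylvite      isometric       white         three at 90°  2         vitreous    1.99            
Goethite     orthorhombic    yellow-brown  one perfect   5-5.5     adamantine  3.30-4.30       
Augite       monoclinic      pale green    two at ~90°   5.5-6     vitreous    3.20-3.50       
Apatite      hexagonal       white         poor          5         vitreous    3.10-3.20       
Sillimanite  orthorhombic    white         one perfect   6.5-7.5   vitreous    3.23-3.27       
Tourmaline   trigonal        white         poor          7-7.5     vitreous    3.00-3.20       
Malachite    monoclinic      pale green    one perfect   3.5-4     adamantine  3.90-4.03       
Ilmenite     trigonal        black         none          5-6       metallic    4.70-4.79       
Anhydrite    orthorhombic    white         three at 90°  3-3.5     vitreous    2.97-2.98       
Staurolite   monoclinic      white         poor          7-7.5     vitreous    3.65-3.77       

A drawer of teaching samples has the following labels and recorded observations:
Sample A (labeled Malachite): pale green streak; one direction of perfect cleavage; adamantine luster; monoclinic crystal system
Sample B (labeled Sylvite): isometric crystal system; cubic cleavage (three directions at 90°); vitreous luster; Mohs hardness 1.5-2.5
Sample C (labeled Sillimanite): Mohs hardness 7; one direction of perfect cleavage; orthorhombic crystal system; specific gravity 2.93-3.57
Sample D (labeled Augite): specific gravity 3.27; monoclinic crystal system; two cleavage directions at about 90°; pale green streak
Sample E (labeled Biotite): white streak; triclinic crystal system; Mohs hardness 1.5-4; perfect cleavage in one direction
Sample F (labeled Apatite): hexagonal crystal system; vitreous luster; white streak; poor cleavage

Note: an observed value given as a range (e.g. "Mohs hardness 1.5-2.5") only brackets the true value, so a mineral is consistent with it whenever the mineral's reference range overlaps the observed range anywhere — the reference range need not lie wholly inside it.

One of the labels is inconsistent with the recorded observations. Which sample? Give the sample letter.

Sample A: observations are consistent with Malachite.
Sample B: observations are consistent with Sylvite.
Sample C: observations are consistent with Sillimanite.
Sample D: observations are consistent with Augite.
Sample E: Biotite has monoclinic system, but the record shows triclinic crystal system — this label is wrong.
Sample F: observations are consistent with Apatite.
The mislabeled specimen is E.

E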